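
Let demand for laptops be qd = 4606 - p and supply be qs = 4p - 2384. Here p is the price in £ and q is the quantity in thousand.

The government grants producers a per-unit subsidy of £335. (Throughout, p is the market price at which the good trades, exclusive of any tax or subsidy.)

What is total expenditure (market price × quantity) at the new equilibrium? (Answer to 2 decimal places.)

Original equilibrium: 4606 - p = 4p - 2384 gives 6990 = 5p, so p = 1398 and q = 3208.
Since sellers receive the price plus the subsidy, the effective supply curve becomes qs = 4p - 1044.
Equate the new curves: 4606 - p = 4p - 1044, giving 5650 = 5p, p = 1130, q = 3476.
New expenditure = 1130 × 3476 = 3927880.00.

3927880.00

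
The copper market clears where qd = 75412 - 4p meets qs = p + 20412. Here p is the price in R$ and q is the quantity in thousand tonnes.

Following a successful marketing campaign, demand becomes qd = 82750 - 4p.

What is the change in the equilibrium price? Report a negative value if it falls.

Original equilibrium: 75412 - 4p = p + 20412 gives 55000 = 5p, so p = 11000 and q = 31412.
After the shift, demand is qd = 82750 - 4p and supply is qs = p + 20412.
Equate the new curves: 82750 - 4p = p + 20412, giving 62338 = 5p, p = 12467.6, q = 32879.6.
Δp = 12467.6 − 11000 = +1467.6.

+1467.6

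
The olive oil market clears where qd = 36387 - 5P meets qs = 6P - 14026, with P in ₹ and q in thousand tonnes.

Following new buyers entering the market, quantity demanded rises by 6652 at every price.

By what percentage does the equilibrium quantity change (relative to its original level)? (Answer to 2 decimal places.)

+26.93

Before the shock: 36387 - 5P = 6P - 14026 ⇒ 50413 = 11P ⇒ P = 4583, q = 13472.
With the change applied: demand qd = 43039 - 5P, supply qs = 6P - 14026.
Equate the new curves: 43039 - 5P = 6P - 14026, giving 57065 = 11P, P = 57065/11 ≈ 5187.7273, q = 188104/11 ≈ 17100.3636.
%Δq = (17100.3636 − 13472) / 13472 × 100 = +26.93%.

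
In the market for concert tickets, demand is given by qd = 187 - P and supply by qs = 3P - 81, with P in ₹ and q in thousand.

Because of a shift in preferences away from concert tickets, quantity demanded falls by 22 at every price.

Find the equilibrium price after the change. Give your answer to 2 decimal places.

Solve the original market: 187 - P = 3P - 81, hence P = 67 and q = 120.
After the shift, demand is qd = 165 - P and supply is qs = 3P - 81.
Clearing the new market: 165 - P = 3P - 81, so P = 61.5 and q = 103.5.

61.50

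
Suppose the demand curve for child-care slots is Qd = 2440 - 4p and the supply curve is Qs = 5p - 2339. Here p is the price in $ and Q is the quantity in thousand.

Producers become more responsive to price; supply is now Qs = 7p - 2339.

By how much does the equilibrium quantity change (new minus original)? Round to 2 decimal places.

Original equilibrium: 2440 - 4p = 5p - 2339 gives 4779 = 9p, so p = 531 and Q = 316.
The shock moves the curves to Qd = 2440 - 4p and Qs = 7p - 2339.
Setting them equal: 2440 - 4p = 7p - 2339 → 4779 = 11p, so p = 4779/11 ≈ 434.4545 and Q = 7724/11 ≈ 702.1818.
ΔQ = 702.1818 − 316 = +386.18.

+386.18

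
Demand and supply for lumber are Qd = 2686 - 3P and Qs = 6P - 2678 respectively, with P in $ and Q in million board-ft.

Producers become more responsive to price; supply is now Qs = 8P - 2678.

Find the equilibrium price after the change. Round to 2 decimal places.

487.64

Solve the original market: 2686 - 3P = 6P - 2678, hence P = 596 and Q = 898.
After the shift, demand is Qd = 2686 - 3P and supply is Qs = 8P - 2678.
Setting them equal: 2686 - 3P = 8P - 2678 → 5364 = 11P, so P = 5364/11 ≈ 487.6364 and Q = 13454/11 ≈ 1223.0909.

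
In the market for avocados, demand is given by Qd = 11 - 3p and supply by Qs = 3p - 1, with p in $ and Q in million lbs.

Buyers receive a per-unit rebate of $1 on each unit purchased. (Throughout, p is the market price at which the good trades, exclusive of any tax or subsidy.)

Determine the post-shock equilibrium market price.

Solve the original market: 11 - 3p = 3p - 1, hence p = 2 and Q = 5.
Since buyers' out-of-pocket price is the market price minus the rebate, the effective demand curve becomes Qd = 14 - 3p.
Equate the new curves: 14 - 3p = 3p - 1, giving 15 = 6p, p = 2.5, Q = 6.5.

2.5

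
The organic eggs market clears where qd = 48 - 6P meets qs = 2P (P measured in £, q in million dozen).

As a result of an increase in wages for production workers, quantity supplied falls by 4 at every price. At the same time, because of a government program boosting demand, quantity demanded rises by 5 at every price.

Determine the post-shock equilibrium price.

Solve the original market: 48 - 6P = 2P, hence P = 6 and q = 12.
The shock moves the curves to qd = 53 - 6P and qs = 2P - 4.
Equate the new curves: 53 - 6P = 2P - 4, giving 57 = 8P, P = 7.125, q = 10.25.

7.125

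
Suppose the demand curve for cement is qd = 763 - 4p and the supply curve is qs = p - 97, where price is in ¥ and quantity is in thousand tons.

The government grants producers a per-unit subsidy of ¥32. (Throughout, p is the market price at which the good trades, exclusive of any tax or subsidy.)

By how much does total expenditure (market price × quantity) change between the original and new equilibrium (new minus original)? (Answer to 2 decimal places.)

+3759.36

Initially, 763 - 4p = p - 97, so 860 = 5p and p = 172, q = 75.
Since sellers receive the price plus the subsidy, the effective supply curve becomes qs = p - 65.
Equate the new curves: 763 - 4p = p - 65, giving 828 = 5p, p = 165.6, q = 100.6.
Expenditure moves from 172×75 = 12900 to 165.6×100.6 = 16659.36; change = +3759.36.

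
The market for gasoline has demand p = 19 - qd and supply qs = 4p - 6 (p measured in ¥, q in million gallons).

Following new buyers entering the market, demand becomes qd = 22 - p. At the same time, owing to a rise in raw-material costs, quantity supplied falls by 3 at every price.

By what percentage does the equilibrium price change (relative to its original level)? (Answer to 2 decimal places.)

+24.00

Original equilibrium: 19 - p = 4p - 6 gives 25 = 5p, so p = 5 and q = 14.
The shock moves the curves to qd = 22 - p and qs = 4p - 9.
New equilibrium: 22 - p = 4p - 9 ⇒ 31 = 5p ⇒ p = 6.2, q = 15.8.
%Δp = (6.2 − 5) / 5 × 100 = +24.00%.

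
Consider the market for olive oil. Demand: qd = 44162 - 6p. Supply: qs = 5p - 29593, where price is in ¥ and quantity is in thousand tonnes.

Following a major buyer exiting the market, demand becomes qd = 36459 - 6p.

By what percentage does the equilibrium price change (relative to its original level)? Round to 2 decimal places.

Initially, 44162 - 6p = 5p - 29593, so 73755 = 11p and p = 6705, q = 3932.
After the shift, demand is qd = 36459 - 6p and supply is qs = 5p - 29593.
Setting them equal: 36459 - 6p = 5p - 29593 → 66052 = 11p, so p = 66052/11 ≈ 6004.7273 and q = 4737/11 ≈ 430.6364.
%Δp = (6004.7273 − 6705) / 6705 × 100 = -10.44%.

-10.44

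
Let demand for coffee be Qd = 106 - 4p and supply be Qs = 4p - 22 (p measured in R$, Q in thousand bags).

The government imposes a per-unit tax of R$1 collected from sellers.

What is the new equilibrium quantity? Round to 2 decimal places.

40.00

Original equilibrium: 106 - 4p = 4p - 22 gives 128 = 8p, so p = 16 and Q = 42.
Since sellers keep the price net of the tax, the effective supply curve becomes Qs = 4p - 26.
New equilibrium: 106 - 4p = 4p - 26 ⇒ 132 = 8p ⇒ p = 16.5, Q = 40.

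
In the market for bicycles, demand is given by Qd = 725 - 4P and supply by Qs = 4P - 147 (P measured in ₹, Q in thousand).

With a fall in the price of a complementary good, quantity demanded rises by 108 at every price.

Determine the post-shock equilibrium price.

122.5

Initially, 725 - 4P = 4P - 147, so 872 = 8P and P = 109, Q = 289.
The new curves are Qd = 833 - 4P (demand) and Qs = 4P - 147 (supply).
Equate the new curves: 833 - 4P = 4P - 147, giving 980 = 8P, P = 122.5, Q = 343.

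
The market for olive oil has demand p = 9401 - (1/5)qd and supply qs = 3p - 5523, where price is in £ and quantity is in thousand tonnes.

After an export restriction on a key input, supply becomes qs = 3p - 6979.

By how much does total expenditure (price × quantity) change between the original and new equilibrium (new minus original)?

-3560830

Initially, 47005 - 5p = 3p - 5523, so 52528 = 8p and p = 6566, q = 14175.
The new curves are qd = 47005 - 5p (demand) and qs = 3p - 6979 (supply).
Setting them equal: 47005 - 5p = 3p - 6979 → 53984 = 8p, so p = 6748 and q = 13265.
Expenditure moves from 6566×14175 = 93073050 to 6748×13265 = 89512220; change = -3560830.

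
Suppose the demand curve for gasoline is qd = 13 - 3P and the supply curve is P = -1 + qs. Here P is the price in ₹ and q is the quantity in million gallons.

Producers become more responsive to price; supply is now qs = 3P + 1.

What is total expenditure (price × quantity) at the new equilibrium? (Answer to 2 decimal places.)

14.00

Solve the original market: 13 - 3P = P + 1, hence P = 3 and q = 4.
With the change applied: demand qd = 13 - 3P, supply qs = 3P + 1.
Clearing the new market: 13 - 3P = 3P + 1, so P = 2 and q = 7.
New expenditure = 2 × 7 = 14.00.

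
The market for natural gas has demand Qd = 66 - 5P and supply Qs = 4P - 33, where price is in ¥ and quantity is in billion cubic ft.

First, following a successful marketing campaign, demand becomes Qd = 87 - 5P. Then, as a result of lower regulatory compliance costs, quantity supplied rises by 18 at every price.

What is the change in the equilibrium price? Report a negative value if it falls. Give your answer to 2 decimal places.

+0.33

Solve the original market: 66 - 5P = 4P - 33, hence P = 11 and Q = 11.
With the change applied: demand Qd = 87 - 5P, supply Qs = 4P - 15.
Equate the new curves: 87 - 5P = 4P - 15, giving 102 = 9P, P = 34/3 ≈ 11.3333, Q = 91/3 ≈ 30.3333.
ΔP = 11.3333 − 11 = +0.33.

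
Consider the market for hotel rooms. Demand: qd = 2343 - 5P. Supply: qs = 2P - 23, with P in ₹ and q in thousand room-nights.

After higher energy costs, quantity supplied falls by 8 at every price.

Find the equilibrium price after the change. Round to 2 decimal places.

Before the shock: 2343 - 5P = 2P - 23 ⇒ 2366 = 7P ⇒ P = 338, q = 653.
With the change applied: demand qd = 2343 - 5P, supply qs = 2P - 31.
Equate the new curves: 2343 - 5P = 2P - 31, giving 2374 = 7P, P = 2374/7 ≈ 339.1429, q = 4531/7 ≈ 647.2857.

339.14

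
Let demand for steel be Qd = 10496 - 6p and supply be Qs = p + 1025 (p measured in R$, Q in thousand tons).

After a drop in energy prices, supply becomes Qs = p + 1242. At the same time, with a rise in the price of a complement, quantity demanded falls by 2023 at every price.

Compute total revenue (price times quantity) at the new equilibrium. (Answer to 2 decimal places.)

2350075.00

Original equilibrium: 10496 - 6p = p + 1025 gives 9471 = 7p, so p = 1353 and Q = 2378.
The new curves are Qd = 8473 - 6p (demand) and Qs = p + 1242 (supply).
Setting them equal: 8473 - 6p = p + 1242 → 7231 = 7p, so p = 1033 and Q = 2275.
New expenditure = 1033 × 2275 = 2350075.00.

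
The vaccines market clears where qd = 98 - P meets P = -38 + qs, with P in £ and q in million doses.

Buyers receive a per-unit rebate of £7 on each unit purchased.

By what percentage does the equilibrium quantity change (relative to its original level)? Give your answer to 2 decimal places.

+5.15

Initially, 98 - P = P + 38, so 60 = 2P and P = 30, q = 68.
Since buyers' out-of-pocket price is the market price minus the rebate, the effective demand curve becomes qd = 105 - P.
Clearing the new market: 105 - P = P + 38, so P = 33.5 and q = 71.5.
%Δq = (71.5 − 68) / 68 × 100 = +5.15%.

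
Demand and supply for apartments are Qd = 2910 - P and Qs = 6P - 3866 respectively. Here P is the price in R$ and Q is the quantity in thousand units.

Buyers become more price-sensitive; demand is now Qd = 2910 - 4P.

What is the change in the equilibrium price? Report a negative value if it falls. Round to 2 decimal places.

-290.40

Original equilibrium: 2910 - P = 6P - 3866 gives 6776 = 7P, so P = 968 and Q = 1942.
After the shift, demand is Qd = 2910 - 4P and supply is Qs = 6P - 3866.
Clearing the new market: 2910 - 4P = 6P - 3866, so P = 677.6 and Q = 199.6.
ΔP = 677.6 − 968 = -290.40.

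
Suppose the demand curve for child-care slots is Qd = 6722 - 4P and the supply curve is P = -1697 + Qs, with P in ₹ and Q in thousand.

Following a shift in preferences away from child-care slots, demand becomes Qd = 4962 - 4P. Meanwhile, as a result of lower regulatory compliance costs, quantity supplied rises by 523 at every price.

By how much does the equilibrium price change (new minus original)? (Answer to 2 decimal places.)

Before the shock: 6722 - 4P = P + 1697 ⇒ 5025 = 5P ⇒ P = 1005, Q = 2702.
The new curves are Qd = 4962 - 4P (demand) and Qs = P + 2220 (supply).
Clearing the new market: 4962 - 4P = P + 2220, so P = 548.4 and Q = 2768.4.
ΔP = 548.4 − 1005 = -456.60.

-456.60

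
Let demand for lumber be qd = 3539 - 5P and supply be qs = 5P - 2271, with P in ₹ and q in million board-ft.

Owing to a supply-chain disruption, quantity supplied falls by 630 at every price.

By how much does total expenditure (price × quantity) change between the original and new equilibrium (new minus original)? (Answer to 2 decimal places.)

Before the shock: 3539 - 5P = 5P - 2271 ⇒ 5810 = 10P ⇒ P = 581, q = 634.
The new curves are qd = 3539 - 5P (demand) and qs = 5P - 2901 (supply).
New equilibrium: 3539 - 5P = 5P - 2901 ⇒ 6440 = 10P ⇒ P = 644, q = 319.
Expenditure moves from 581×634 = 368354 to 644×319 = 205436; change = -162918.00.

-162918.00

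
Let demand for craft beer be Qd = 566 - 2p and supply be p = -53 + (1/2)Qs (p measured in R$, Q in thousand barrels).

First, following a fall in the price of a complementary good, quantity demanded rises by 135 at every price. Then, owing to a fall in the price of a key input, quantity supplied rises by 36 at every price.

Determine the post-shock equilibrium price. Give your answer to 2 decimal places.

139.75

Initially, 566 - 2p = 2p + 106, so 460 = 4p and p = 115, Q = 336.
The shock moves the curves to Qd = 701 - 2p and Qs = 2p + 142.
Equate the new curves: 701 - 2p = 2p + 142, giving 559 = 4p, p = 139.75, Q = 421.5.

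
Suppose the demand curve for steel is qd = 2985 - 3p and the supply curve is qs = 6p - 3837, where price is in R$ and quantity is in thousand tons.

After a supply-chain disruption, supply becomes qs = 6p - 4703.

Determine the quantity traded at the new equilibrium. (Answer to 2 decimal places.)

422.33

Before the shock: 2985 - 3p = 6p - 3837 ⇒ 6822 = 9p ⇒ p = 758, q = 711.
With the change applied: demand qd = 2985 - 3p, supply qs = 6p - 4703.
New equilibrium: 2985 - 3p = 6p - 4703 ⇒ 7688 = 9p ⇒ p = 7688/9 ≈ 854.2222, q = 1267/3 ≈ 422.3333.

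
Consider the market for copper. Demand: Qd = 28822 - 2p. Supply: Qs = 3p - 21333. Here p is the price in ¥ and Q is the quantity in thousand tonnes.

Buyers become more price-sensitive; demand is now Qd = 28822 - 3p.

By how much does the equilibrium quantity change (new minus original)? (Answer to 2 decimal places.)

-5015.50

Initially, 28822 - 2p = 3p - 21333, so 50155 = 5p and p = 10031, Q = 8760.
With the change applied: demand Qd = 28822 - 3p, supply Qs = 3p - 21333.
New equilibrium: 28822 - 3p = 3p - 21333 ⇒ 50155 = 6p ⇒ p = 50155/6 ≈ 8359.1667, Q = 3744.5.
ΔQ = 3744.5 − 8760 = -5015.50.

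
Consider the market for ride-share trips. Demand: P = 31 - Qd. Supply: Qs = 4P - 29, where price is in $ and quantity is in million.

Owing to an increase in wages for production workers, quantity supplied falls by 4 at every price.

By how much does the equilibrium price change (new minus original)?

Initially, 31 - P = 4P - 29, so 60 = 5P and P = 12, Q = 19.
With the change applied: demand Qd = 31 - P, supply Qs = 4P - 33.
Setting them equal: 31 - P = 4P - 33 → 64 = 5P, so P = 12.8 and Q = 18.2.
ΔP = 12.8 − 12 = +0.8.

+0.8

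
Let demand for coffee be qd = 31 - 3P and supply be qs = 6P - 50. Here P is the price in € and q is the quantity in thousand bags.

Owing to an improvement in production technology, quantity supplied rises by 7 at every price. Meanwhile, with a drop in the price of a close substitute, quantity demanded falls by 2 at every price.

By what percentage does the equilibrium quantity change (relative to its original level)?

Initially, 31 - 3P = 6P - 50, so 81 = 9P and P = 9, q = 4.
The shock moves the curves to qd = 29 - 3P and qs = 6P - 43.
New equilibrium: 29 - 3P = 6P - 43 ⇒ 72 = 9P ⇒ P = 8, q = 5.
%Δq = (5 − 4) / 4 × 100 = +25%.

+25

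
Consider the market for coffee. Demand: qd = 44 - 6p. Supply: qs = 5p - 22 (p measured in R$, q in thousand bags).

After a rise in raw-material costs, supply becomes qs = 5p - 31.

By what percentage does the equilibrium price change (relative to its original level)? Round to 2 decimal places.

Solve the original market: 44 - 6p = 5p - 22, hence p = 6 and q = 8.
The new curves are qd = 44 - 6p (demand) and qs = 5p - 31 (supply).
Clearing the new market: 44 - 6p = 5p - 31, so p = 75/11 ≈ 6.8182 and q = 34/11 ≈ 3.0909.
%Δp = (6.8182 − 6) / 6 × 100 = +13.64%.

+13.64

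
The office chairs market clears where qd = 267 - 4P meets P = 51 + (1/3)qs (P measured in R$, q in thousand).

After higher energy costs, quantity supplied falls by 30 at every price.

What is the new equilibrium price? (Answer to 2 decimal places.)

Before the shock: 267 - 4P = 3P - 153 ⇒ 420 = 7P ⇒ P = 60, q = 27.
With the change applied: demand qd = 267 - 4P, supply qs = 3P - 183.
Equate the new curves: 267 - 4P = 3P - 183, giving 450 = 7P, P = 450/7 ≈ 64.2857, q = 69/7 ≈ 9.8571.

64.29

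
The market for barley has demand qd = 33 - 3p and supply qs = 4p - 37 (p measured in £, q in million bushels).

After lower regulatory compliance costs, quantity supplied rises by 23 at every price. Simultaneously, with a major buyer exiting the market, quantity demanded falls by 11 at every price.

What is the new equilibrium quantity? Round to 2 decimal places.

Before the shock: 33 - 3p = 4p - 37 ⇒ 70 = 7p ⇒ p = 10, q = 3.
After the shift, demand is qd = 22 - 3p and supply is qs = 4p - 14.
New equilibrium: 22 - 3p = 4p - 14 ⇒ 36 = 7p ⇒ p = 36/7 ≈ 5.1429, q = 46/7 ≈ 6.5714.

6.57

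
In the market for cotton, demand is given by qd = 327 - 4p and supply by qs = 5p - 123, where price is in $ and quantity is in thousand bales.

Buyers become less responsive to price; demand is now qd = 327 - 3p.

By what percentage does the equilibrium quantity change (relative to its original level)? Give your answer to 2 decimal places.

+24.61

Before the shock: 327 - 4p = 5p - 123 ⇒ 450 = 9p ⇒ p = 50, q = 127.
After the shift, demand is qd = 327 - 3p and supply is qs = 5p - 123.
Equate the new curves: 327 - 3p = 5p - 123, giving 450 = 8p, p = 56.25, q = 158.25.
%Δq = (158.25 − 127) / 127 × 100 = +24.61%.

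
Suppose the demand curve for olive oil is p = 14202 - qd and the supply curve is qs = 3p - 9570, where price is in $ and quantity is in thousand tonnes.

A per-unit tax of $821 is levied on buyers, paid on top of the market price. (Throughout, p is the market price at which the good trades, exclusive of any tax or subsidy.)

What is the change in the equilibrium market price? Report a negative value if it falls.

Before the shock: 14202 - p = 3p - 9570 ⇒ 23772 = 4p ⇒ p = 5943, q = 8259.
Since buyers pay the price plus the tax, the effective demand curve becomes qd = 13381 - p.
Equate the new curves: 13381 - p = 3p - 9570, giving 22951 = 4p, p = 5737.75, q = 7643.25.
Δp = 5737.75 − 5943 = -205.25.

-205.25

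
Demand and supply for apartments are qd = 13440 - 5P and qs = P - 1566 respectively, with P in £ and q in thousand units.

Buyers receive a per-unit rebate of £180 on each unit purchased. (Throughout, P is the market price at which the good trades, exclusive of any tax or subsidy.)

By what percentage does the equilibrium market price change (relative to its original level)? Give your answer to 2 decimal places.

Solve the original market: 13440 - 5P = P - 1566, hence P = 2501 and q = 935.
Since buyers' out-of-pocket price is the market price minus the rebate, the effective demand curve becomes qd = 14340 - 5P.
New equilibrium: 14340 - 5P = P - 1566 ⇒ 15906 = 6P ⇒ P = 2651, q = 1085.
%ΔP = (2651 − 2501) / 2501 × 100 = +6.00%.

+6.00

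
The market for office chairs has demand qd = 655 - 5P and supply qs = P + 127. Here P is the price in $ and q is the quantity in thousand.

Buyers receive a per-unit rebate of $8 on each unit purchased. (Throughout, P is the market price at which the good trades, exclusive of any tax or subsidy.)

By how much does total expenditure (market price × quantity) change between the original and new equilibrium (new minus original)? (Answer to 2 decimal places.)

+2064.44

Initially, 655 - 5P = P + 127, so 528 = 6P and P = 88, q = 215.
Since buyers' out-of-pocket price is the market price minus the rebate, the effective demand curve becomes qd = 695 - 5P.
Equate the new curves: 695 - 5P = P + 127, giving 568 = 6P, P = 284/3 ≈ 94.6667, q = 665/3 ≈ 221.6667.
Expenditure moves from 88×215 = 18920 to 94.6667×221.6667 = 20984.4444; change = +2064.44.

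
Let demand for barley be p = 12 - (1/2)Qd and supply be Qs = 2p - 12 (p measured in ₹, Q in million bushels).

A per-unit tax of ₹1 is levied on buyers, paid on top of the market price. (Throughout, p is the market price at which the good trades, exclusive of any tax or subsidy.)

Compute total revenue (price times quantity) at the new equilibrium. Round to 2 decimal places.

Original equilibrium: 24 - 2p = 2p - 12 gives 36 = 4p, so p = 9 and Q = 6.
Since buyers pay the price plus the tax, the effective demand curve becomes Qd = 22 - 2p.
New equilibrium: 22 - 2p = 2p - 12 ⇒ 34 = 4p ⇒ p = 8.5, Q = 5.
New expenditure = 8.5 × 5 = 42.50.

42.50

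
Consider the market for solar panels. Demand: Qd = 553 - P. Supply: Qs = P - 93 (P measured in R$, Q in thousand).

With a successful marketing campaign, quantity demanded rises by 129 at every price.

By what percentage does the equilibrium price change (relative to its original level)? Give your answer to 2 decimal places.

+19.97

Initially, 553 - P = P - 93, so 646 = 2P and P = 323, Q = 230.
The shock moves the curves to Qd = 682 - P and Qs = P - 93.
Setting them equal: 682 - P = P - 93 → 775 = 2P, so P = 387.5 and Q = 294.5.
%ΔP = (387.5 − 323) / 323 × 100 = +19.97%.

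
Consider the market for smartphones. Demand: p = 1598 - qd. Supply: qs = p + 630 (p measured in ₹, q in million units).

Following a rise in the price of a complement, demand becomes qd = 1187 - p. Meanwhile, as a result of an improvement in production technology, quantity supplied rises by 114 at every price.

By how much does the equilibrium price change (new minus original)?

-262.5

Original equilibrium: 1598 - p = p + 630 gives 968 = 2p, so p = 484 and q = 1114.
The shock moves the curves to qd = 1187 - p and qs = p + 744.
Setting them equal: 1187 - p = p + 744 → 443 = 2p, so p = 221.5 and q = 965.5.
Δp = 221.5 − 484 = -262.5.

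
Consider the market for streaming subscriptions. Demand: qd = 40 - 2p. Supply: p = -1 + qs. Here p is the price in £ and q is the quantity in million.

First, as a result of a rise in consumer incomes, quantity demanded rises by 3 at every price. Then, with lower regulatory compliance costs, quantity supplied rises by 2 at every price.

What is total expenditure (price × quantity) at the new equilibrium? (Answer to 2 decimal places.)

Before the shock: 40 - 2p = p + 1 ⇒ 39 = 3p ⇒ p = 13, q = 14.
The new curves are qd = 43 - 2p (demand) and qs = p + 3 (supply).
New equilibrium: 43 - 2p = p + 3 ⇒ 40 = 3p ⇒ p = 40/3 ≈ 13.3333, q = 49/3 ≈ 16.3333.
New expenditure = 13.3333 × 16.3333 = 217.78.

217.78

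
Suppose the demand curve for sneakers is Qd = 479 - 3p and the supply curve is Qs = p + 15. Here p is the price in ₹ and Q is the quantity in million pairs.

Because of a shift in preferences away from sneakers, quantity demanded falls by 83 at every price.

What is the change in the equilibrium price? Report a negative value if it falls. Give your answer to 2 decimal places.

Before the shock: 479 - 3p = p + 15 ⇒ 464 = 4p ⇒ p = 116, Q = 131.
With the change applied: demand Qd = 396 - 3p, supply Qs = p + 15.
Clearing the new market: 396 - 3p = p + 15, so p = 95.25 and Q = 110.25.
Δp = 95.25 − 116 = -20.75.

-20.75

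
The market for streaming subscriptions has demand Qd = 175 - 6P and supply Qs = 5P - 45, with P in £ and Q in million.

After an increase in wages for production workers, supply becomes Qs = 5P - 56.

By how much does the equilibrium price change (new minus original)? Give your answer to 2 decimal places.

+1.00

Original equilibrium: 175 - 6P = 5P - 45 gives 220 = 11P, so P = 20 and Q = 55.
After the shift, demand is Qd = 175 - 6P and supply is Qs = 5P - 56.
Setting them equal: 175 - 6P = 5P - 56 → 231 = 11P, so P = 21 and Q = 49.
ΔP = 21 − 20 = +1.00.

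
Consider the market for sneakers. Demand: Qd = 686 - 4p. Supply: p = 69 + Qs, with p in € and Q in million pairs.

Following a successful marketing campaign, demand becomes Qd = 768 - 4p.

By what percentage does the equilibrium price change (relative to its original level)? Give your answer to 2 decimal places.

+10.86

Original equilibrium: 686 - 4p = p - 69 gives 755 = 5p, so p = 151 and Q = 82.
With the change applied: demand Qd = 768 - 4p, supply Qs = p - 69.
Setting them equal: 768 - 4p = p - 69 → 837 = 5p, so p = 167.4 and Q = 98.4.
%Δp = (167.4 − 151) / 151 × 100 = +10.86%.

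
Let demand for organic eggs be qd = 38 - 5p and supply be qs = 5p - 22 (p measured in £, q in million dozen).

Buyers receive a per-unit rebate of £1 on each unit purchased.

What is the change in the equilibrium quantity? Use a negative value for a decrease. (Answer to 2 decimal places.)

Solve the original market: 38 - 5p = 5p - 22, hence p = 6 and q = 8.
Since buyers' out-of-pocket price is the market price minus the rebate, the effective demand curve becomes qd = 43 - 5p.
New equilibrium: 43 - 5p = 5p - 22 ⇒ 65 = 10p ⇒ p = 6.5, q = 10.5.
Δq = 10.5 − 8 = +2.50.

+2.50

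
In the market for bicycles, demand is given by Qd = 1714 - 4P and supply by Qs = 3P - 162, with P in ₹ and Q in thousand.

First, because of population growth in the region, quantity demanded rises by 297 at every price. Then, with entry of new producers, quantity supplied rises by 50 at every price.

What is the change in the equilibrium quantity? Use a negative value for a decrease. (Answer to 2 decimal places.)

Before the shock: 1714 - 4P = 3P - 162 ⇒ 1876 = 7P ⇒ P = 268, Q = 642.
The shock moves the curves to Qd = 2011 - 4P and Qs = 3P - 112.
Setting them equal: 2011 - 4P = 3P - 112 → 2123 = 7P, so P = 2123/7 ≈ 303.2857 and Q = 5585/7 ≈ 797.8571.
ΔQ = 797.8571 − 642 = +155.86.

+155.86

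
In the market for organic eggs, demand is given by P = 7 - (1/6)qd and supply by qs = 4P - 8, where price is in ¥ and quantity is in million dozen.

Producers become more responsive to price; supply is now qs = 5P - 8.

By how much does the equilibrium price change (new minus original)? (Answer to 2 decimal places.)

-0.45

Before the shock: 42 - 6P = 4P - 8 ⇒ 50 = 10P ⇒ P = 5, q = 12.
After the shift, demand is qd = 42 - 6P and supply is qs = 5P - 8.
Setting them equal: 42 - 6P = 5P - 8 → 50 = 11P, so P = 50/11 ≈ 4.5455 and q = 162/11 ≈ 14.7273.
ΔP = 4.5455 − 5 = -0.45.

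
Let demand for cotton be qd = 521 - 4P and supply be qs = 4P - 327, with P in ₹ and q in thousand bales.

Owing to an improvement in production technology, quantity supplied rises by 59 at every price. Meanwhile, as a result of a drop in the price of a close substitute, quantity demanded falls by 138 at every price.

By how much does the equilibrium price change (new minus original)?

-24.625

Initially, 521 - 4P = 4P - 327, so 848 = 8P and P = 106, q = 97.
With the change applied: demand qd = 383 - 4P, supply qs = 4P - 268.
Setting them equal: 383 - 4P = 4P - 268 → 651 = 8P, so P = 81.375 and q = 57.5.
ΔP = 81.375 − 106 = -24.625.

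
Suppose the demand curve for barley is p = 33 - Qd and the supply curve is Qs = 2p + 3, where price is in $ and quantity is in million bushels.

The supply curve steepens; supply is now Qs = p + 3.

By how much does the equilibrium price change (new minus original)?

Initially, 33 - p = 2p + 3, so 30 = 3p and p = 10, Q = 23.
With the change applied: demand Qd = 33 - p, supply Qs = p + 3.
Setting them equal: 33 - p = p + 3 → 30 = 2p, so p = 15 and Q = 18.
Δp = 15 − 10 = +5.

+5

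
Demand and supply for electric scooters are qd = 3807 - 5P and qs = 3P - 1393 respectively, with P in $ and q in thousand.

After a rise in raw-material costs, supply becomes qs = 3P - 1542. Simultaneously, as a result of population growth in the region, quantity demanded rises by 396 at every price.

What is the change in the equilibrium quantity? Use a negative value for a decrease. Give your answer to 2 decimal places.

Before the shock: 3807 - 5P = 3P - 1393 ⇒ 5200 = 8P ⇒ P = 650, q = 557.
After the shift, demand is qd = 4203 - 5P and supply is qs = 3P - 1542.
Equate the new curves: 4203 - 5P = 3P - 1542, giving 5745 = 8P, P = 718.125, q = 612.375.
Δq = 612.375 − 557 = +55.38.

+55.38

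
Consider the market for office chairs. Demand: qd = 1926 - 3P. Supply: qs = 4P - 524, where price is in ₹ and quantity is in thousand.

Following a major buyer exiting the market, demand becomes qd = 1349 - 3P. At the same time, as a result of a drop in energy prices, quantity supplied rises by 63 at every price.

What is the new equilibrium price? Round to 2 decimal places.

258.57

Solve the original market: 1926 - 3P = 4P - 524, hence P = 350 and q = 876.
The shock moves the curves to qd = 1349 - 3P and qs = 4P - 461.
Equate the new curves: 1349 - 3P = 4P - 461, giving 1810 = 7P, P = 1810/7 ≈ 258.5714, q = 4013/7 ≈ 573.2857.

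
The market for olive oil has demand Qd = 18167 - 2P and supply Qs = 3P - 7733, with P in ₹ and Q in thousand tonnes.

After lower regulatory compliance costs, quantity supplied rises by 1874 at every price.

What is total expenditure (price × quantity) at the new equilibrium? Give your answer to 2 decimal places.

Initially, 18167 - 2P = 3P - 7733, so 25900 = 5P and P = 5180, Q = 7807.
With the change applied: demand Qd = 18167 - 2P, supply Qs = 3P - 5859.
Equate the new curves: 18167 - 2P = 3P - 5859, giving 24026 = 5P, P = 4805.2, Q = 8556.6.
New expenditure = 4805.2 × 8556.6 = 41116174.32.

41116174.32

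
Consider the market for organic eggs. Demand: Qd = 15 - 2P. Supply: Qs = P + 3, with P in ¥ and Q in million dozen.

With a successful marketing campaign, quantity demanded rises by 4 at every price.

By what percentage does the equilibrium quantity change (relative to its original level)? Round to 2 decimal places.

+19.05

Before the shock: 15 - 2P = P + 3 ⇒ 12 = 3P ⇒ P = 4, Q = 7.
The new curves are Qd = 19 - 2P (demand) and Qs = P + 3 (supply).
Setting them equal: 19 - 2P = P + 3 → 16 = 3P, so P = 16/3 ≈ 5.3333 and Q = 25/3 ≈ 8.3333.
%ΔQ = (8.3333 − 7) / 7 × 100 = +19.05%.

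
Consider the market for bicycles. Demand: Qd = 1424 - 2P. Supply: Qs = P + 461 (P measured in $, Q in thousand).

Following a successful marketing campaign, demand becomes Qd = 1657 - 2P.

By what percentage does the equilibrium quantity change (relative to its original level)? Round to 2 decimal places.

+9.93

Original equilibrium: 1424 - 2P = P + 461 gives 963 = 3P, so P = 321 and Q = 782.
The new curves are Qd = 1657 - 2P (demand) and Qs = P + 461 (supply).
Equate the new curves: 1657 - 2P = P + 461, giving 1196 = 3P, P = 1196/3 ≈ 398.6667, Q = 2579/3 ≈ 859.6667.
%ΔQ = (859.6667 − 782) / 782 × 100 = +9.93%.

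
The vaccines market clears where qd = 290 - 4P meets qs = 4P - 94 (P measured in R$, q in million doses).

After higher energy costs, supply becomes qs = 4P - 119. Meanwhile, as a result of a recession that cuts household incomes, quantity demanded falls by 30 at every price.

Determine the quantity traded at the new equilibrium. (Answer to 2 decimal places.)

Original equilibrium: 290 - 4P = 4P - 94 gives 384 = 8P, so P = 48 and q = 98.
The shock moves the curves to qd = 260 - 4P and qs = 4P - 119.
Setting them equal: 260 - 4P = 4P - 119 → 379 = 8P, so P = 47.375 and q = 70.5.

70.50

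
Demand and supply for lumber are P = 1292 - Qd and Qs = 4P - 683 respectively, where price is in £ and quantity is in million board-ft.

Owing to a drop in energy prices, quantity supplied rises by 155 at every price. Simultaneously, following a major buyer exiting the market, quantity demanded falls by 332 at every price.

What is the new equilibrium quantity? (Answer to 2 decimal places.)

Initially, 1292 - P = 4P - 683, so 1975 = 5P and P = 395, Q = 897.
The shock moves the curves to Qd = 960 - P and Qs = 4P - 528.
Clearing the new market: 960 - P = 4P - 528, so P = 297.6 and Q = 662.4.

662.40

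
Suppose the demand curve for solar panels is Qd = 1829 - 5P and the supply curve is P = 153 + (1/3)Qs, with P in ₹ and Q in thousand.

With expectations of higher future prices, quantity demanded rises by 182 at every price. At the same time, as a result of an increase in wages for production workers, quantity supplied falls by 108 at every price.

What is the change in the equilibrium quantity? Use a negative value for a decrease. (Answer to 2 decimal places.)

Initially, 1829 - 5P = 3P - 459, so 2288 = 8P and P = 286, Q = 399.
With the change applied: demand Qd = 2011 - 5P, supply Qs = 3P - 567.
Equate the new curves: 2011 - 5P = 3P - 567, giving 2578 = 8P, P = 322.25, Q = 399.75.
ΔQ = 399.75 − 399 = +0.75.

+0.75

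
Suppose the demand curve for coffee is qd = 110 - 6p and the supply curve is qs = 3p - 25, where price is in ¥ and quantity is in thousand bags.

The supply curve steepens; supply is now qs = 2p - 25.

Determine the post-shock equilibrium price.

16.875

Solve the original market: 110 - 6p = 3p - 25, hence p = 15 and q = 20.
The shock moves the curves to qd = 110 - 6p and qs = 2p - 25.
Setting them equal: 110 - 6p = 2p - 25 → 135 = 8p, so p = 16.875 and q = 8.75.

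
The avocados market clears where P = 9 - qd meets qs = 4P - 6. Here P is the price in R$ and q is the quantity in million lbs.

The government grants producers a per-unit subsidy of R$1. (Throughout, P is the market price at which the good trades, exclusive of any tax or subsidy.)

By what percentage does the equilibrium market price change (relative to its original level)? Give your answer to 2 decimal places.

-26.67

Before the shock: 9 - P = 4P - 6 ⇒ 15 = 5P ⇒ P = 3, q = 6.
Since sellers receive the price plus the subsidy, the effective supply curve becomes qs = 4P - 2.
Setting them equal: 9 - P = 4P - 2 → 11 = 5P, so P = 2.2 and q = 6.8.
%ΔP = (2.2 − 3) / 3 × 100 = -26.67%.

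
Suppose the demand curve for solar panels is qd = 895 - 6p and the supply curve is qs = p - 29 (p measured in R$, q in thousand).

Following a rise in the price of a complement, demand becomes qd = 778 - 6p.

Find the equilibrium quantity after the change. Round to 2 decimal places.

Original equilibrium: 895 - 6p = p - 29 gives 924 = 7p, so p = 132 and q = 103.
With the change applied: demand qd = 778 - 6p, supply qs = p - 29.
Equate the new curves: 778 - 6p = p - 29, giving 807 = 7p, p = 807/7 ≈ 115.2857, q = 604/7 ≈ 86.2857.

86.29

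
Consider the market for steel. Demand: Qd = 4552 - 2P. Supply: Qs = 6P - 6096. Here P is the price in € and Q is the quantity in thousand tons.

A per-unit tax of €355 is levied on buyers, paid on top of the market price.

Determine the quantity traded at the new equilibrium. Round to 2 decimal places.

Initially, 4552 - 2P = 6P - 6096, so 10648 = 8P and P = 1331, Q = 1890.
Since buyers pay the price plus the tax, the effective demand curve becomes Qd = 3842 - 2P.
Equate the new curves: 3842 - 2P = 6P - 6096, giving 9938 = 8P, P = 1242.25, Q = 1357.5.

1357.50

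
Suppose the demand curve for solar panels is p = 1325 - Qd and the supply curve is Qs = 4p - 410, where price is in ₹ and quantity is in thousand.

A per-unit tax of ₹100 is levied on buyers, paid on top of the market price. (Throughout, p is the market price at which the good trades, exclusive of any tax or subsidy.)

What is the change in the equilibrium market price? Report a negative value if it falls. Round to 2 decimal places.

-20.00

Initially, 1325 - p = 4p - 410, so 1735 = 5p and p = 347, Q = 978.
Since buyers pay the price plus the tax, the effective demand curve becomes Qd = 1225 - p.
New equilibrium: 1225 - p = 4p - 410 ⇒ 1635 = 5p ⇒ p = 327, Q = 898.
Δp = 327 − 347 = -20.00.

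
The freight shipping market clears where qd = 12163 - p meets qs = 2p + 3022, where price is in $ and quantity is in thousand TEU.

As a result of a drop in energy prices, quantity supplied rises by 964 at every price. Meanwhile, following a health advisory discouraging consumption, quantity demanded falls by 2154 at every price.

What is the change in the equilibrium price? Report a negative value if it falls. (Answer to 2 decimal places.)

-1039.33

Before the shock: 12163 - p = 2p + 3022 ⇒ 9141 = 3p ⇒ p = 3047, q = 9116.
The new curves are qd = 10009 - p (demand) and qs = 2p + 3986 (supply).
New equilibrium: 10009 - p = 2p + 3986 ⇒ 6023 = 3p ⇒ p = 6023/3 ≈ 2007.6667, q = 24004/3 ≈ 8001.3333.
Δp = 2007.6667 − 3047 = -1039.33.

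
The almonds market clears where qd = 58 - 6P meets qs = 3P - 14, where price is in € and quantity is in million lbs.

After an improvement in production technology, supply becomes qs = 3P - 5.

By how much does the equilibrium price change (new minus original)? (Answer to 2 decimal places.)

-1.00

Solve the original market: 58 - 6P = 3P - 14, hence P = 8 and q = 10.
The shock moves the curves to qd = 58 - 6P and qs = 3P - 5.
Setting them equal: 58 - 6P = 3P - 5 → 63 = 9P, so P = 7 and q = 16.
ΔP = 7 − 8 = -1.00.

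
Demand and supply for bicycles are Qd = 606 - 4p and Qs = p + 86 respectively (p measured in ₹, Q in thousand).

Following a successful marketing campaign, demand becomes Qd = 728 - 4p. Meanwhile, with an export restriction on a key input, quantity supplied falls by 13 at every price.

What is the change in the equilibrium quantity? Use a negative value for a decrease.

Solve the original market: 606 - 4p = p + 86, hence p = 104 and Q = 190.
The shock moves the curves to Qd = 728 - 4p and Qs = p + 73.
Clearing the new market: 728 - 4p = p + 73, so p = 131 and Q = 204.
ΔQ = 204 − 190 = +14.

+14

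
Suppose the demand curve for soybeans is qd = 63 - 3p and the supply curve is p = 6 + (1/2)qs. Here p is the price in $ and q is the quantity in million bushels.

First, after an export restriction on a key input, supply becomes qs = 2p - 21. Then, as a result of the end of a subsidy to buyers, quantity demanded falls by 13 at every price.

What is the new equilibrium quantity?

Solve the original market: 63 - 3p = 2p - 12, hence p = 15 and q = 18.
The shock moves the curves to qd = 50 - 3p and qs = 2p - 21.
Clearing the new market: 50 - 3p = 2p - 21, so p = 14.2 and q = 7.4.

7.4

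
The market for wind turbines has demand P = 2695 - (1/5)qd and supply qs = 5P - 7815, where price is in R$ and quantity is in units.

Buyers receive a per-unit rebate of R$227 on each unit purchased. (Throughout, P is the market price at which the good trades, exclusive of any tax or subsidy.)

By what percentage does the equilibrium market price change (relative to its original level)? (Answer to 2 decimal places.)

Initially, 13475 - 5P = 5P - 7815, so 21290 = 10P and P = 2129, q = 2830.
Since buyers' out-of-pocket price is the market price minus the rebate, the effective demand curve becomes qd = 14610 - 5P.
Setting them equal: 14610 - 5P = 5P - 7815 → 22425 = 10P, so P = 2242.5 and q = 3397.5.
%ΔP = (2242.5 − 2129) / 2129 × 100 = +5.33%.

+5.33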